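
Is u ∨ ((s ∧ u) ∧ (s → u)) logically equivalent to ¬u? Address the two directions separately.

Forward direction. This fails. Under s = F, u = T, the left side is true but the right side is false.

Converse. This fails. Under s = F, u = F, the left side is false but the right side is true.

Neither implication holds.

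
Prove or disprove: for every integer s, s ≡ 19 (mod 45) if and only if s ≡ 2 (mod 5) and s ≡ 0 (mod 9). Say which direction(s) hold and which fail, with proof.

Forward direction. This fails: s = 19 gives 19 ≡ 19 (mod 45) but 19 ≡ 4 (mod 5), so the conjunction on the right does not hold.

Converse. This fails: s = 27 satisfies both congruences on the right (27 ≡ 2 mod 5 and 27 ≡ 0 mod 9) yet 27 ≡ 27 (mod 45), not 19.

Neither implication holds.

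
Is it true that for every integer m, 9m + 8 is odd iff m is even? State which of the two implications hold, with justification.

Forward direction. This fails: m = 5 gives 9m + 8 = 53, which is odd, but 5 is odd, not even.

Converse. This also fails: m = 2 is even, but 9m + 8 = 26 is even, not odd.

Neither implication holds.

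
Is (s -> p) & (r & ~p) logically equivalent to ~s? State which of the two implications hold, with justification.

Only the forward implication holds.

Forward direction. Assume the antecedent. If s is true, the antecedent cannot hold. If s is false, ~s reduces to true regardless of the other variables. Either way ~s holds.

Converse. This fails. Under s = F, p = F, r = F, the left side is false but the right side is true.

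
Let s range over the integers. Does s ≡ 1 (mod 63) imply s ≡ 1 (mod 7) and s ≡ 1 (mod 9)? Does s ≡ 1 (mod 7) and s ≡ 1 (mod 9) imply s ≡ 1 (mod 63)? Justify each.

(⟸) If s ≡ 1 (mod 7) and s ≡ 1 (mod 9), then by the Chinese remainder theorem s ≡ 1 (mod 63). This is exactly s ≡ 1 (mod 63).

(⟹) Suppose s ≡ 1 (mod 63); write s = 63j + 1. Since 7 ∣ 63, reducing mod 7 gives s ≡ 1 (mod 7); since 9 ∣ 63, reducing mod 9 gives s ≡ 1 (mod 9).

Both directions hold.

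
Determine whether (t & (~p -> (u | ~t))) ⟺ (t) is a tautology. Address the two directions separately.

[⇒] Assume the antecedent. If t is true, t reduces to true regardless of the other variables. If t is false, the antecedent cannot hold. Either way t holds.

[⇐] This fails. Under t = T, p = F, u = F, the left side is false but the right side is true.

(⇒) holds; (⇐) fails.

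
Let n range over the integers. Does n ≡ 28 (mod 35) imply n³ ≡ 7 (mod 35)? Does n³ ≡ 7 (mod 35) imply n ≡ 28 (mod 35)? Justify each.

[⇒] Suppose n ≡ 28 (mod 35). Write n = 35j + 28. Then (35j + 28)³ = 42875j³ + 102900j² + 82320j + 21952 = 35(1225j³ + 2940j² + 2352j + 627) + 7, so n³ ≡ 7 (mod 35).

[⇐] Conversely, suppose n³ ≡ 7 (mod 35). The only residue r in {0, …, 34} with r³ ≡ 7 (mod 35) is r = 28, so n ≡ 28 (mod 35).

Both implications hold.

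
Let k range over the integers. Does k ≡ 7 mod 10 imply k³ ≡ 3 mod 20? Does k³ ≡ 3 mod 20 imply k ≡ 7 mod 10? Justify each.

Only the converse holds.

[⇒] This fails: take k = 17. Then 17 ≡ 7 (mod 10), but 17³ = 4913 ≡ 13 (mod 20), not 3.

[⇐] Conversely, the residues r modulo 20 with r³ ≡ 3 (mod 20) are exactly {7}, and each is ≡ 7 (mod 10).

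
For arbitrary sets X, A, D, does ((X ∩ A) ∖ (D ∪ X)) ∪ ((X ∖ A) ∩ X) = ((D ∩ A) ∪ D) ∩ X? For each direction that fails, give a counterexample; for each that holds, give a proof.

Neither inclusion holds.

(⟹) This inclusion fails. Take X = {1}, A = ∅, D = ∅; then 1 ∈ ((X ∩ A) ∖ (D ∪ X)) ∪ ((X ∖ A) ∩ X) but 1 ∉ ((D ∩ A) ∪ D) ∩ X.

(⟸) This inclusion fails. Take X = {1}, A = {1}, D = {1}; then 1 ∈ ((D ∩ A) ∪ D) ∩ X but 1 ∉ ((X ∩ A) ∖ (D ∪ X)) ∪ ((X ∖ A) ∩ X).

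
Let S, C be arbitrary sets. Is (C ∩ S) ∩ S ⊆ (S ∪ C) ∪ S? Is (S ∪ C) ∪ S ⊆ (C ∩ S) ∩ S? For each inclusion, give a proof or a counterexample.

Forward inclusion. Let x ∈ (C ∩ S) ∩ S. Then x ∈ S ∩ C, from which x ∈ (S ∪ C) ∪ S.

Reverse inclusion. This inclusion fails. Take S = {1}, C = ∅; then 1 ∈ (S ∪ C) ∪ S but 1 ∉ (C ∩ S) ∩ S.

Only the forward inclusion holds.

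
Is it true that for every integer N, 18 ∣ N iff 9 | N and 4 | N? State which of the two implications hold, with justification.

[⇒] This fails: take N = 18. Certainly 18 ∣ 18, but 4 ∤ 18.

[⇐] Suppose 9 ∣ N and 4 ∣ N. Any common multiple of 9 and 4 is a multiple of their lcm; here gcd(9, 4) = 1, so lcm(9, 4) = 9·4 = 36, so 36 ∣ N. Since 18 ∣ 36, it follows that 18 ∣ N.

(⇒) fails; (⇐) holds.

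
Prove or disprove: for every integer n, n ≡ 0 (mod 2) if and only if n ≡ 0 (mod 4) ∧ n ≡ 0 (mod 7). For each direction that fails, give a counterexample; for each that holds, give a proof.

The forward direction fails; the converse holds.

(⇒) This fails: n = 2 gives 2 ≡ 0 (mod 2) but 2 ≡ 2 (mod 4), so the conjunction on the right does not hold.

(⇐) Conversely, if n ≡ 0 (mod 4) and n ≡ 0 (mod 7), then by the Chinese remainder theorem n ≡ 0 (mod 28). Since 0 ≡ 0 (mod 2) and 2 ∣ 28, we get n ≡ 0 (mod 2).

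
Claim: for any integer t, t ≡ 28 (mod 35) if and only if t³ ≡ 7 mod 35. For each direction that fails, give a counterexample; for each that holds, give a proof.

[⇐] Suppose t³ ≡ 7 (mod 35). The only residue r in {0, …, 34} with r³ ≡ 7 (mod 35) is r = 28, so t ≡ 28 (mod 35).

[⇒] Suppose t ≡ 28 (mod 35). Write t = 35j + 28. Then (35j + 28)³ = 42875j³ + 102900j² + 82320j + 21952 = 35(1225j³ + 2940j² + 2352j + 627) + 7, so t³ ≡ 7 (mod 35).

Both directions hold.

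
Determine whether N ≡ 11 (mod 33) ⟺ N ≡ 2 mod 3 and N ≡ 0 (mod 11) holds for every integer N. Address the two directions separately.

(→) Suppose N ≡ 11 (mod 33); write N = 33j + 11. Since 3 ∣ 33, reducing mod 3 gives N ≡ 11 ≡ 2 (mod 3); since 11 ∣ 33, reducing mod 11 gives N ≡ 11 ≡ 0 (mod 11).

(←) Conversely, if N ≡ 2 (mod 3) and N ≡ 0 (mod 11), then by the Chinese remainder theorem N ≡ 11 (mod 33). This is exactly N ≡ 11 (mod 33).

The biconditional holds.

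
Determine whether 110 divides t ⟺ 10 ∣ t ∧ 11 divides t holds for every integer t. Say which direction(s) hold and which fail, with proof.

(⇒) If 110 ∣ t, write t = 110q. Since 110 = 11·10, t = 10·(11q), so 10 ∣ t; and since 110 = 10·11, t = 11·(10q), so 11 ∣ t.

(⇐) Suppose 10 ∣ t and 11 ∣ t. Any common multiple of 10 and 11 is a multiple of their lcm; here gcd(10, 11) = 1, so lcm(10, 11) = 10·11 = 110, so 110 ∣ t.

Both implications hold.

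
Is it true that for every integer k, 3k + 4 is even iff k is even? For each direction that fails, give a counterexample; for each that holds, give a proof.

Converse. Suppose k is even; write k = 2j. Then 3k + 4 = 3·(2j) + 4 = 2·3j + 4, which is even.

Forward direction. Suppose 3k + 4 is even. Since 3 is odd, 3k and k have the same parity, so 3k + 4 ≡ k + 4 (mod 2). As 4 is even, 3k + 4 is even exactly when k is even. Thus k is even.

Both directions hold.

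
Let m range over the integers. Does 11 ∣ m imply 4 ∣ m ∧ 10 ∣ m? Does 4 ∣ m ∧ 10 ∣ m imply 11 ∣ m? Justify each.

(⟹) This fails: take m = 11. Certainly 11 ∣ 11, but 4 ∤ 11.

(⟸) This fails: take m = 20. Both 4 ∣ 20 and 10 ∣ 20, yet 20 is not a multiple of 11 (since 20 = 1·11 + 9), so 11 ∤ 20.

Neither implication holds.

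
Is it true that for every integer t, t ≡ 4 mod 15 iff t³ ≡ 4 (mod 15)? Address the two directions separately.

Equivalent; both directions hold.

(→) Suppose t ≡ 4 mod 15. Write t = 15j + 4. Then (15j + 4)³ = 3375j³ + 2700j² + 720j + 64 = 15(225j³ + 180j² + 48j + 4) + 4, so t³ ≡ 4 (mod 15).

(←) Conversely, suppose t³ ≡ 4 (mod 15). The only residue r in {0, …, 14} with r³ ≡ 4 (mod 15) is r = 4, so t ≡ 4 (mod 15).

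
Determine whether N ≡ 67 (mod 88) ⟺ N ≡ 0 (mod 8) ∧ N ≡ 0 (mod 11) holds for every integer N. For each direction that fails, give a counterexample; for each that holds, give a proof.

(⟹) This fails: N = 67 gives 67 ≡ 67 (mod 88) but 67 ≡ 3 (mod 8), so the conjunction on the right does not hold.

(⟸) This fails: N = 0 satisfies both congruences on the right (0 ≡ 0 mod 8 and 0 ≡ 0 mod 11) yet 0 ≡ 0 (mod 88), not 67.

Neither direction holds.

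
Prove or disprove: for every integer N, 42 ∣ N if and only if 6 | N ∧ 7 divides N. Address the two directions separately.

(→) If 42 ∣ N, write N = 42q. Since 42 = 7·6, N = 6·(7q), so 6 ∣ N; and since 42 = 6·7, N = 7·(6q), so 7 ∣ N.

(←) Suppose 6 ∣ N and 7 ∣ N. Any common multiple of 6 and 7 is a multiple of their lcm; here gcd(6, 7) = 1, so lcm(6, 7) = 6·7 = 42, so 42 ∣ N.

Both implications hold.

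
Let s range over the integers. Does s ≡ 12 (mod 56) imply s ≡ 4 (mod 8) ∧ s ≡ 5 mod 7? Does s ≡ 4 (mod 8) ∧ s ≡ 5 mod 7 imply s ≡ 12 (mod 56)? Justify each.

(←) If s ≡ 4 (mod 8) and s ≡ 5 (mod 7), then by the Chinese remainder theorem s ≡ 12 (mod 56). This is exactly s ≡ 12 (mod 56).

(→) Suppose s ≡ 12 (mod 56); write s = 56j + 12. Since 8 ∣ 56, reducing mod 8 gives s ≡ 12 ≡ 4 (mod 8); since 7 ∣ 56, reducing mod 7 gives s ≡ 12 ≡ 5 (mod 7).

Equivalent; both directions hold.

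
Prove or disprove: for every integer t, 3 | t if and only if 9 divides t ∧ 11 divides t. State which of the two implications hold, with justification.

(⇒) This fails: take t = 3. Certainly 3 ∣ 3, but 9 ∤ 3.

(⇐) Suppose 9 ∣ t and 11 ∣ t. Any common multiple of 9 and 11 is a multiple of their lcm; here gcd(9, 11) = 1, so lcm(9, 11) = 9·11 = 99, so 99 ∣ t. Since 3 ∣ 99, it follows that 3 ∣ t.

Only the reverse direction holds.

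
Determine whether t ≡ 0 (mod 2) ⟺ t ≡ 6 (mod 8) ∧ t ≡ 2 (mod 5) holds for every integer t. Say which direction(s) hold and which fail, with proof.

Only the converse holds.

(⇐) If t ≡ 6 (mod 8) and t ≡ 2 (mod 5), then by the Chinese remainder theorem t ≡ 22 (mod 40). Since 22 ≡ 0 (mod 2) and 2 ∣ 40, we get t ≡ 0 (mod 2).

(⇒) This fails: t = 0 gives 0 ≡ 0 (mod 2) but 0 ≡ 0 (mod 8), so the conjunction on the right does not hold.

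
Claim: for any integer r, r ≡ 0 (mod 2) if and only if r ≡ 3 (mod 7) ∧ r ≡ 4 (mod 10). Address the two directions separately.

Only the reverse direction holds.

(⟹) This fails: r = 0 gives 0 ≡ 0 (mod 2) but 0 ≡ 0 (mod 7), so the conjunction on the right does not hold.

(⟸) Conversely, if r ≡ 3 (mod 7) and r ≡ 4 (mod 10), then by the Chinese remainder theorem r ≡ 24 (mod 70). Since 24 ≡ 0 (mod 2) and 2 ∣ 70, we get r ≡ 0 (mod 2).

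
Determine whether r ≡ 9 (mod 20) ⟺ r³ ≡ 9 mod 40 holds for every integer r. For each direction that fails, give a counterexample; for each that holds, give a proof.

Not equivalent: only (⇐) holds.

(⇒) This fails: take r = 29. Then 29 ≡ 9 (mod 20), but 29³ = 24389 ≡ 29 (mod 40), not 9.

(⇐) Conversely, the residues r modulo 40 with r³ ≡ 9 (mod 40) are exactly {9}, and each is ≡ 9 (mod 20).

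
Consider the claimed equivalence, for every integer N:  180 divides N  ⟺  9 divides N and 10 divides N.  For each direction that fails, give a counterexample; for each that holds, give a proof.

(⇒) holds; (⇐) fails.

(→) If 180 ∣ N, write N = 180q. Since 180 = 20·9, N = 9·(20q), so 9 ∣ N; and since 180 = 18·10, N = 10·(18q), so 10 ∣ N.

(←) This fails: take N = 90. Both 9 ∣ 90 and 10 ∣ 90, yet 90 is not a multiple of 180 (since 90 = 0·180 + 90), so 180 ∤ 90.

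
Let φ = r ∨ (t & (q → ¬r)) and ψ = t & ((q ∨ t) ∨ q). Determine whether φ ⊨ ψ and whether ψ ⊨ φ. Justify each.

Only the converse holds.

(⇒) This fails. Under q = F, t = F, r = T, the left side is true but the right side is false.

(⇐) Assume the antecedent. If q is true, the antecedent forces (q = T, t = T, r = F) or (q = T, t = T, r = T), and r ∨ (t & (q → ¬r)) holds there. If q is false, the antecedent forces (q = F, t = T, r = F) or (q = F, t = T, r = T), and r ∨ (t & (q → ¬r)) holds there. Either way r ∨ (t & (q → ¬r)) holds.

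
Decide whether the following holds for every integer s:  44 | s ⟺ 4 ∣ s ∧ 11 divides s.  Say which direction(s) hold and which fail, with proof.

Equivalent; both directions hold.

(→) If 44 ∣ s, write s = 44q. Since 44 = 11·4, s = 4·(11q), so 4 ∣ s; and since 44 = 4·11, s = 11·(4q), so 11 ∣ s.

(←) Suppose 4 ∣ s and 11 ∣ s. Any common multiple of 4 and 11 is a multiple of their lcm; here gcd(4, 11) = 1, so lcm(4, 11) = 4·11 = 44, so 44 ∣ s.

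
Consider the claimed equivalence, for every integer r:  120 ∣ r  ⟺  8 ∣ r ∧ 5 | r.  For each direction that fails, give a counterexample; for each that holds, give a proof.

(⇒) holds; (⇐) fails.

(⇐) This fails: take r = 40. Both 8 ∣ 40 and 5 ∣ 40, yet 40 is not a multiple of 120 (since 40 = 0·120 + 40), so 120 ∤ 40.

(⇒) If 120 ∣ r, write r = 120q. Since 120 = 15·8, r = 8·(15q), so 8 ∣ r; and since 120 = 24·5, r = 5·(24q), so 5 ∣ r.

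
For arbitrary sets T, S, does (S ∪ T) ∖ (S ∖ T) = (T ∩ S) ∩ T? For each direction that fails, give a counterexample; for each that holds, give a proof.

(⟹) This inclusion fails. Take T = {1}, S = ∅; then 1 ∈ (S ∪ T) ∖ (S ∖ T) but 1 ∉ (T ∩ S) ∩ T.

(⟸) Let x ∈ (T ∩ S) ∩ T. Then x ∈ T ∩ S, from which x ∈ (S ∪ T) ∖ (S ∖ T).

(⊆) fails; (⊇) holds.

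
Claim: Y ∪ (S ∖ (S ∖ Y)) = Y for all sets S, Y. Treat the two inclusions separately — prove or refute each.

(⟹) Let x ∈ Y ∪ (S ∖ (S ∖ Y)). Then either x ∈ Y and x ∉ S; or x ∈ S ∩ Y. In each case x ∈ Y, so Y ∪ (S ∖ (S ∖ Y)) ⊆ Y.

(⟸) Let x ∈ Y. Then either x ∈ Y and x ∉ S; or x ∈ S ∩ Y. In each case x ∈ Y ∪ (S ∖ (S ∖ Y)), so Y ⊆ Y ∪ (S ∖ (S ∖ Y)).

Both inclusions hold.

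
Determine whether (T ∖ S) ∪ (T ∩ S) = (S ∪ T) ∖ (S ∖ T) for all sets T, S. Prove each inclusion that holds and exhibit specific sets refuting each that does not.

Reverse inclusion. Let x ∈ (S ∪ T) ∖ (S ∖ T). Then either x ∈ T and x ∉ S; or x ∈ T ∩ S. In each case x ∈ (T ∖ S) ∪ (T ∩ S), so (S ∪ T) ∖ (S ∖ T) ⊆ (T ∖ S) ∪ (T ∩ S).

Forward inclusion. Let x ∈ (T ∖ S) ∪ (T ∩ S). Then either x ∈ T and x ∉ S; or x ∈ T ∩ S. In each case x ∈ (S ∪ T) ∖ (S ∖ T), so (T ∖ S) ∪ (T ∩ S) ⊆ (S ∪ T) ∖ (S ∖ T).

Both inclusions hold.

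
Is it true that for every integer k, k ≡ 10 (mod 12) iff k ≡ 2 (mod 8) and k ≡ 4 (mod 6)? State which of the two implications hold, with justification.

Not equivalent: only (⇐) holds.

Forward direction. This fails: k = 22 gives 22 ≡ 10 (mod 12) but 22 ≡ 6 (mod 8), so the conjunction on the right does not hold.

Converse. If k ≡ 2 (mod 8) and k ≡ 4 (mod 6), then by the Chinese remainder theorem k ≡ 10 (mod 24). Since 10 ≡ 10 (mod 12) and 12 ∣ 24, we get k ≡ 10 (mod 12).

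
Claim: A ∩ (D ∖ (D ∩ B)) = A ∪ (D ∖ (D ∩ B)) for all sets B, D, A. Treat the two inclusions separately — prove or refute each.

Only the forward inclusion holds.

Reverse inclusion. This inclusion fails. Take B = ∅, D = {1}, A = ∅; then 1 ∈ A ∪ (D ∖ (D ∩ B)) but 1 ∉ A ∩ (D ∖ (D ∩ B)).

Forward inclusion. Let x ∈ A ∩ (D ∖ (D ∩ B)). Then x ∈ D ∩ A and x ∉ B, from which x ∈ A ∪ (D ∖ (D ∩ B)).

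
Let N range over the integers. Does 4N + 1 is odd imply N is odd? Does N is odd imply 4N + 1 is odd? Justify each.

(⇐) Suppose N is odd. Since 4 is even, 4N is even for every N, so 4N + 1 has the same parity as 1, which is odd. Hence 4N + 1 is odd.

(⇒) This fails: take N = 6. Then 4N + 1 = 25, which is odd, yet N = 6 is even, not odd.

Not equivalent: only (⇐) holds.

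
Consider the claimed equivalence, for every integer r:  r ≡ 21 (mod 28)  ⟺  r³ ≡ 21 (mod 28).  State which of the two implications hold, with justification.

Both implications hold.

(⟹) Suppose r ≡ 21 (mod 28). Write r = 28j + 21. Then (28j + 21)³ = 21952j³ + 49392j² + 37044j + 9261 = 28(784j³ + 1764j² + 1323j + 330) + 21, so r³ ≡ 21 (mod 28).

(⟸) Conversely, suppose r³ ≡ 21 (mod 28). The only residue r in {0, …, 27} with r³ ≡ 21 (mod 28) is r = 21, so r ≡ 21 (mod 28).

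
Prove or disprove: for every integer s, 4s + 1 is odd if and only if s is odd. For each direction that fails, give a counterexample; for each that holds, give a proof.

The forward direction fails; the converse holds.

(⇐) Suppose s is odd. Since 4 is even, 4s is even for every s, so 4s + 1 has the same parity as 1, which is odd. Hence 4s + 1 is odd.

(⇒) This fails: take s = 4. Then 4s + 1 = 17, which is odd, yet s = 4 is even, not odd.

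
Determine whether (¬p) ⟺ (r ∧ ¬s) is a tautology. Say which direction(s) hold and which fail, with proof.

(⇒) This fails. Under s = F, p = F, r = F, the left side is true but the right side is false.

(⇐) This fails. Under s = F, p = T, r = T, the left side is false but the right side is true.

Neither direction holds.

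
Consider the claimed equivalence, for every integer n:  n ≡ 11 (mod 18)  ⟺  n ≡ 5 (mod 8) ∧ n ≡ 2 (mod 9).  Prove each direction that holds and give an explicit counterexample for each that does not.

The forward direction fails; the converse holds.

[⇒] This fails: n = 65 gives 65 ≡ 11 (mod 18) but 65 ≡ 1 (mod 8), so the conjunction on the right does not hold.

[⇐] Conversely, if n ≡ 5 (mod 8) and n ≡ 2 (mod 9), then by the Chinese remainder theorem n ≡ 29 (mod 72). Since 29 ≡ 11 (mod 18) and 18 ∣ 72, we get n ≡ 11 (mod 18).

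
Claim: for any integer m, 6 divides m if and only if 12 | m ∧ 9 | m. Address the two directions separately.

The forward direction fails; the converse holds.

(⟹) This fails: take m = 6. Certainly 6 ∣ 6, but 12 ∤ 6.

(⟸) Suppose 12 ∣ m and 9 ∣ m. Any common multiple of 12 and 9 is a multiple of their lcm; here lcm(12, 9) = 12·9/gcd(12, 9) = 108/3 = 36, so 36 ∣ m. Since 6 ∣ 36, it follows that 6 ∣ m.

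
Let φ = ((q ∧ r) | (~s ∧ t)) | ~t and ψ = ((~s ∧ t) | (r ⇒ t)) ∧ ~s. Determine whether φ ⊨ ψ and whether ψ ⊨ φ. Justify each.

Not equivalent: only (⇐) holds.

Forward direction. This fails. Under r = T, s = F, q = F, t = F, the left side is true but the right side is false.

Converse. Assume the antecedent. If s is true, the antecedent cannot hold. If s is false, ((q ∧ r) | (~s ∧ t)) | ~t reduces to true regardless of the other variables. Either way ((q ∧ r) | (~s ∧ t)) | ~t holds.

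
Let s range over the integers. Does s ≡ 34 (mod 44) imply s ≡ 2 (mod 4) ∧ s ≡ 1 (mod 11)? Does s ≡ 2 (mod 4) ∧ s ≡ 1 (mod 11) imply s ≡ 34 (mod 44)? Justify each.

[⇒] Suppose s ≡ 34 (mod 44); write s = 44j + 34. Since 4 ∣ 44, reducing mod 4 gives s ≡ 34 ≡ 2 (mod 4); since 11 ∣ 44, reducing mod 11 gives s ≡ 34 ≡ 1 (mod 11).

[⇐] Conversely, if s ≡ 2 (mod 4) and s ≡ 1 (mod 11), then by the Chinese remainder theorem s ≡ 34 (mod 44). This is exactly s ≡ 34 (mod 44).

Equivalent; both directions hold.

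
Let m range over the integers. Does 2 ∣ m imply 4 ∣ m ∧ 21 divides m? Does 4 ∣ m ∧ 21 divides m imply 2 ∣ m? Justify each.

(⇒) fails; (⇐) holds.

(→) This fails: take m = 2. Certainly 2 ∣ 2, but 4 ∤ 2.

(←) Suppose 4 ∣ m and 21 ∣ m. Any common multiple of 4 and 21 is a multiple of their lcm; here gcd(4, 21) = 1, so lcm(4, 21) = 4·21 = 84, so 84 ∣ m. Since 2 ∣ 84, it follows that 2 ∣ m.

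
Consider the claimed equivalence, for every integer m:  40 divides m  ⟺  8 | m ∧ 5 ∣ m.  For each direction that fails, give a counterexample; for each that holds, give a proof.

Both implications hold.

(⇒) If 40 ∣ m, write m = 40q. Since 40 = 5·8, m = 8·(5q), so 8 ∣ m; and since 40 = 8·5, m = 5·(8q), so 5 ∣ m.

(⇐) Suppose 8 ∣ m and 5 ∣ m. Any common multiple of 8 and 5 is a multiple of their lcm; here gcd(8, 5) = 1, so lcm(8, 5) = 8·5 = 40, so 40 ∣ m.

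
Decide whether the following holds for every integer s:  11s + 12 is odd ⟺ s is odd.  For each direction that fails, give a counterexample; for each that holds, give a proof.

(⇒) Suppose 11s + 12 is odd. Since 11 is odd, 11s and s have the same parity, so 11s + 12 ≡ s + 12 (mod 2). As 12 is even, 11s + 12 is odd exactly when s is odd. Thus s is odd.

(⇐) Conversely, suppose s is odd; write s = 2j + 1. Then 11s + 12 = 11·(2j + 1) + 12 = 2·11j + 23, which is odd.

The biconditional holds.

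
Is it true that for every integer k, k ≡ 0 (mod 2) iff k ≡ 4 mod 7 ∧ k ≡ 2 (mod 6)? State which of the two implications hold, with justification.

(⇒) fails; (⇐) holds.

(⇒) This fails: k = 0 gives 0 ≡ 0 (mod 2) but 0 ≡ 0 (mod 7), so the conjunction on the right does not hold.

(⇐) Conversely, if k ≡ 4 (mod 7) and k ≡ 2 (mod 6), then by the Chinese remainder theorem k ≡ 32 (mod 42). Since 32 ≡ 0 (mod 2) and 2 ∣ 42, we get k ≡ 0 (mod 2).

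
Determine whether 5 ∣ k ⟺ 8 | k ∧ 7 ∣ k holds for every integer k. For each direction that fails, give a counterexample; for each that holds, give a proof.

Neither direction holds.

(⇒) This fails: take k = 5. Certainly 5 ∣ 5, but 8 ∤ 5.

(⇐) This fails: take k = 56. Both 8 ∣ 56 and 7 ∣ 56, yet 56 is not a multiple of 5 (since 56 = 11·5 + 1), so 5 ∤ 56.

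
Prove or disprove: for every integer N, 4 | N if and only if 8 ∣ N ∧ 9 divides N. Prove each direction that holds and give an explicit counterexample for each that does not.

Only the converse holds.

Forward direction. This fails: take N = 4. Certainly 4 ∣ 4, but 8 ∤ 4.

Converse. Suppose 8 ∣ N and 9 ∣ N. Any common multiple of 8 and 9 is a multiple of their lcm; here gcd(8, 9) = 1, so lcm(8, 9) = 8·9 = 72, so 72 ∣ N. Since 4 ∣ 72, it follows that 4 ∣ N.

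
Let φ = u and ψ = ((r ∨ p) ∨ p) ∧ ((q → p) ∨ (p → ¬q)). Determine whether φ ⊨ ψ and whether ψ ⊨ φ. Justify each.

(⟹) This fails. Under p = F, q = F, u = T, r = F, the left side is true but the right side is false.

(⟸) This fails. Under p = T, q = F, u = F, r = F, the left side is false but the right side is true.

Neither implication holds.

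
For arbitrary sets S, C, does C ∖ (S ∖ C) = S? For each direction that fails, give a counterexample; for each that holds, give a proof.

(⊆) This inclusion fails. Take S = ∅, C = {1}; then 1 ∈ C ∖ (S ∖ C) but 1 ∉ S.

(⊇) This inclusion fails. Take S = {1}, C = ∅; then 1 ∈ S but 1 ∉ C ∖ (S ∖ C).

Both inclusions fail.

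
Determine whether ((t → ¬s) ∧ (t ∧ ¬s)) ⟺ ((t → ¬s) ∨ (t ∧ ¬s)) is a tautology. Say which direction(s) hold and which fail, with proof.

The forward direction holds; the converse fails.

(→) Assume the antecedent. If t is true, the antecedent forces (t = T, s = F), and (t → ¬s) ∨ (t ∧ ¬s) holds there. If t is false, the antecedent cannot hold. Either way (t → ¬s) ∨ (t ∧ ¬s) holds.

(←) This fails. Under t = F, s = F, the left side is false but the right side is true.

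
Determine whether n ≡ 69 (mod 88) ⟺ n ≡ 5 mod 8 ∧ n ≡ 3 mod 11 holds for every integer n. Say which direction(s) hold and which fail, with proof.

Forward direction. Suppose n ≡ 69 (mod 88); write n = 88j + 69. Since 8 ∣ 88, reducing mod 8 gives n ≡ 69 ≡ 5 (mod 8); since 11 ∣ 88, reducing mod 11 gives n ≡ 69 ≡ 3 (mod 11).

Converse. If n ≡ 5 (mod 8) and n ≡ 3 (mod 11), then by the Chinese remainder theorem n ≡ 69 (mod 88). This is exactly n ≡ 69 (mod 88).

Equivalent; both directions hold.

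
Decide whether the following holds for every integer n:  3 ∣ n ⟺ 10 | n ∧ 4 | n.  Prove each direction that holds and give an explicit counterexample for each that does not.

Neither implication holds.

(⇒) This fails: take n = 3. Certainly 3 ∣ 3, but 10 ∤ 3.

(⇐) This fails: take n = 20. Both 10 ∣ 20 and 4 ∣ 20, yet 20 is not a multiple of 3 (since 20 = 6·3 + 2), so 3 ∤ 20.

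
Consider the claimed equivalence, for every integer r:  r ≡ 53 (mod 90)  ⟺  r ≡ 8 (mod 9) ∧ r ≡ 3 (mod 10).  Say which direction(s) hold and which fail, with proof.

Both directions hold; the statement is true.

(⇒) Suppose r ≡ 53 (mod 90); write r = 90j + 53. Since 9 ∣ 90, reducing mod 9 gives r ≡ 53 ≡ 8 (mod 9); since 10 ∣ 90, reducing mod 10 gives r ≡ 53 ≡ 3 (mod 10).

(⇐) Conversely, if r ≡ 8 (mod 9) and r ≡ 3 (mod 10), then by the Chinese remainder theorem r ≡ 53 (mod 90). This is exactly r ≡ 53 (mod 90).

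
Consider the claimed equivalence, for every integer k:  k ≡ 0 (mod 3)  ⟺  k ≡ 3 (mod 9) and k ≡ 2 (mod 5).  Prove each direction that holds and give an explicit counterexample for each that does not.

(⇒) fails; (⇐) holds.

(⟸) If k ≡ 3 (mod 9) and k ≡ 2 (mod 5), then by the Chinese remainder theorem k ≡ 12 (mod 45). Since 12 ≡ 0 (mod 3) and 3 ∣ 45, we get k ≡ 0 (mod 3).

(⟹) This fails: k = 0 gives 0 ≡ 0 (mod 3) but 0 ≡ 0 (mod 9), so the conjunction on the right does not hold.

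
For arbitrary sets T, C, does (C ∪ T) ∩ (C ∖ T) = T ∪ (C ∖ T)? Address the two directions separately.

(⟸) This inclusion fails. Take T = {1}, C = ∅; then 1 ∈ T ∪ (C ∖ T) but 1 ∉ (C ∪ T) ∩ (C ∖ T).

(⟹) Let x ∈ (C ∪ T) ∩ (C ∖ T). Then x ∈ C and x ∉ T, from which x ∈ T ∪ (C ∖ T).

Only the forward inclusion holds.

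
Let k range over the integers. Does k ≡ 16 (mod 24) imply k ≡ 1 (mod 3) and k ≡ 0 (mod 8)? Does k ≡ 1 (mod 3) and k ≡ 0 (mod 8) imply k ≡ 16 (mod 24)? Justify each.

[⇒] Suppose k ≡ 16 (mod 24); write k = 24j + 16. Since 3 ∣ 24, reducing mod 3 gives k ≡ 16 ≡ 1 (mod 3); since 8 ∣ 24, reducing mod 8 gives k ≡ 16 ≡ 0 (mod 8).

[⇐] Conversely, if k ≡ 1 (mod 3) and k ≡ 0 (mod 8), then by the Chinese remainder theorem k ≡ 16 (mod 24). This is exactly k ≡ 16 (mod 24).

Both directions hold; the statement is true.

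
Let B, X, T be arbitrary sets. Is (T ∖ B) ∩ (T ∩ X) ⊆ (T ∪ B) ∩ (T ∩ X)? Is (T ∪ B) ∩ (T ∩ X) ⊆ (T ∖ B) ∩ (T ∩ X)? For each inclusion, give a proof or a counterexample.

Only the forward inclusion holds.

(⊇) This inclusion fails. Take B = {1}, X = {1}, T = {1}; then 1 ∈ (T ∪ B) ∩ (T ∩ X) but 1 ∉ (T ∖ B) ∩ (T ∩ X).

(⊆) Let x ∈ (T ∖ B) ∩ (T ∩ X). Then x ∈ X ∩ T and x ∉ B, from which x ∈ (T ∪ B) ∩ (T ∩ X).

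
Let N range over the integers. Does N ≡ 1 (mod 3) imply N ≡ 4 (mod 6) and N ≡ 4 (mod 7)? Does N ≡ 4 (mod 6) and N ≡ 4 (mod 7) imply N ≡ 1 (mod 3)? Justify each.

[⇒] This fails: N = 1 gives 1 ≡ 1 (mod 3) but 1 ≡ 1 (mod 6), so the conjunction on the right does not hold.

[⇐] Conversely, if N ≡ 4 (mod 6) and N ≡ 4 (mod 7), then by the Chinese remainder theorem N ≡ 4 (mod 42). Since 4 ≡ 1 (mod 3) and 3 ∣ 42, we get N ≡ 1 (mod 3).

(⇒) fails; (⇐) holds.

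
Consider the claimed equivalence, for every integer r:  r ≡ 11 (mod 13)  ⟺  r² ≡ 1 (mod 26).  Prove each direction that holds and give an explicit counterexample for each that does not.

Both directions fail.

Forward direction. This fails: take r = 11. Then 11 ≡ 11 (mod 13), but 11² = 121 ≡ 17 (mod 26), not 1.

Converse. This fails: take r = 1. Then 1² = 1 ≡ 1 (mod 26), yet 1 ≡ 1 (mod 13), not 11.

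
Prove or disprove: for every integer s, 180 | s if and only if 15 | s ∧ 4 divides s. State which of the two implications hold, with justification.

Not equivalent: only (⇒) holds.

(⟹) If 180 ∣ s, write s = 180q. Since 180 = 12·15, s = 15·(12q), so 15 ∣ s; and since 180 = 45·4, s = 4·(45q), so 4 ∣ s.

(⟸) This fails: take s = 60. Both 15 ∣ 60 and 4 ∣ 60, yet 60 is not a multiple of 180 (since 60 = 0·180 + 60), so 180 ∤ 60.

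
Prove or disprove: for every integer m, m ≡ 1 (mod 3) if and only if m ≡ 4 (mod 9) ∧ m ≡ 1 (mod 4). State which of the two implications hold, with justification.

(⟹) This fails: m = 1 gives 1 ≡ 1 (mod 3) but 1 ≡ 1 (mod 9), so the conjunction on the right does not hold.

(⟸) Conversely, if m ≡ 4 (mod 9) and m ≡ 1 (mod 4), then by the Chinese remainder theorem m ≡ 13 (mod 36). Since 13 ≡ 1 (mod 3) and 3 ∣ 36, we get m ≡ 1 (mod 3).

Only the converse holds.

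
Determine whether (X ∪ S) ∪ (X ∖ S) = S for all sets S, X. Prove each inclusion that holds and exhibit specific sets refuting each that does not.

(⊆) fails; (⊇) holds.

(⊆) This inclusion fails. Take S = ∅, X = {1}; then 1 ∈ (X ∪ S) ∪ (X ∖ S) but 1 ∉ S.

(⊇) Let x ∈ S. Then either x ∈ S and x ∉ X; or x ∈ S ∩ X. In each case x ∈ (X ∪ S) ∪ (X ∖ S), so S ⊆ (X ∪ S) ∪ (X ∖ S).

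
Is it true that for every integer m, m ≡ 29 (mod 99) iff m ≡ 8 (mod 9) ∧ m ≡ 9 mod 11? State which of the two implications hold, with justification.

Neither direction holds.

(⇒) This fails: m = 29 gives 29 ≡ 29 (mod 99) but 29 ≡ 2 (mod 9), so the conjunction on the right does not hold.

(⇐) This fails: m = 53 satisfies both congruences on the right (53 ≡ 8 mod 9 and 53 ≡ 9 mod 11) yet 53 ≡ 53 (mod 99), not 29.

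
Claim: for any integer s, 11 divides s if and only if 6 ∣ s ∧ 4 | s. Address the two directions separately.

Forward direction. This fails: take s = 11. Certainly 11 ∣ 11, but 6 ∤ 11.

Converse. This fails: take s = 12. Both 6 ∣ 12 and 4 ∣ 12, yet 12 is not a multiple of 11 (since 12 = 1·11 + 1), so 11 ∤ 12.

(⇒) fails and (⇐) fails.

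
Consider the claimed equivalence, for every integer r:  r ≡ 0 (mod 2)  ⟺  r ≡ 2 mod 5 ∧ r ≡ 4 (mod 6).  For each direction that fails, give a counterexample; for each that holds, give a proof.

[⇒] This fails: r = 0 gives 0 ≡ 0 (mod 2) but 0 ≡ 0 (mod 5), so the conjunction on the right does not hold.

[⇐] Conversely, if r ≡ 2 (mod 5) and r ≡ 4 (mod 6), then by the Chinese remainder theorem r ≡ 22 (mod 30). Since 22 ≡ 0 (mod 2) and 2 ∣ 30, we get r ≡ 0 (mod 2).

Not equivalent: only (⇐) holds.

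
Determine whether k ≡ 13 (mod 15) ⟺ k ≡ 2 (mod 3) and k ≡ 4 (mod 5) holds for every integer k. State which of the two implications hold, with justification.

(⟹) This fails: k = 13 gives 13 ≡ 13 (mod 15) but 13 ≡ 1 (mod 3), so the conjunction on the right does not hold.

(⟸) This fails: k = 14 satisfies both congruences on the right (14 ≡ 2 mod 3 and 14 ≡ 4 mod 5) yet 14 ≡ 14 (mod 15), not 13.

Both directions fail.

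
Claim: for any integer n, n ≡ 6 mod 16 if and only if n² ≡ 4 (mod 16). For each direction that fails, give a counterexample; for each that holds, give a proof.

[⇒] Suppose n ≡ 6 mod 16. Write n = 16j + 6. Then (16j + 6)² = 256j² + 192j + 36 = 16(16j² + 12j + 2) + 4, so n² ≡ 4 (mod 16).

[⇐] This fails: take n = 2. Then 2² = 4 ≡ 4 (mod 16), yet 2 ≡ 2 (mod 16), not 6.

Only the forward direction holds.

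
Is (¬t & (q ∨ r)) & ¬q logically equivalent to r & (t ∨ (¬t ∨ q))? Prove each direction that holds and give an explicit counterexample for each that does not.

Not equivalent: only (⇒) holds.

(⟹) Assume the antecedent. If r is true, r & (t ∨ (¬t ∨ q)) reduces to true regardless of the other variables. If r is false, the antecedent cannot hold. Either way r & (t ∨ (¬t ∨ q)) holds.

(⟸) This fails. Under r = T, t = T, q = F, the left side is false but the right side is true.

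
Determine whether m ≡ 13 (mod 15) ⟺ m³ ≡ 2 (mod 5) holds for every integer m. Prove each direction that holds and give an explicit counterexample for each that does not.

The forward direction holds; the converse fails.

(⟹) Suppose m ≡ 13 (mod 15). Then m³ ≡ 13³ = 2197 (mod 15), and since 5 ∣ 15, also m³ ≡ 2 (mod 5).

(⟸) This fails: take m = 3. Then 3³ = 27 ≡ 2 (mod 5), yet 3 ≡ 3 (mod 15), not 13.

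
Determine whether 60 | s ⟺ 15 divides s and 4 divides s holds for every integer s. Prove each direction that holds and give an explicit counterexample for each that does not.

Converse. Suppose 15 ∣ s and 4 ∣ s. Any common multiple of 15 and 4 is a multiple of their lcm; here gcd(15, 4) = 1, so lcm(15, 4) = 15·4 = 60, so 60 ∣ s.

Forward direction. If 60 ∣ s, write s = 60q. Since 60 = 4·15, s = 15·(4q), so 15 ∣ s; and since 60 = 15·4, s = 4·(15q), so 4 ∣ s.

Both implications hold.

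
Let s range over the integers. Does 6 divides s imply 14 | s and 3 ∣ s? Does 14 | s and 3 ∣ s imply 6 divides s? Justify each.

Not equivalent: only (⇐) holds.

Forward direction. This fails: take s = 6. Certainly 6 ∣ 6, but 14 ∤ 6.

Converse. Suppose 14 ∣ s and 3 ∣ s. Any common multiple of 14 and 3 is a multiple of their lcm; here gcd(14, 3) = 1, so lcm(14, 3) = 14·3 = 42, so 42 ∣ s. Since 6 ∣ 42, it follows that 6 ∣ s.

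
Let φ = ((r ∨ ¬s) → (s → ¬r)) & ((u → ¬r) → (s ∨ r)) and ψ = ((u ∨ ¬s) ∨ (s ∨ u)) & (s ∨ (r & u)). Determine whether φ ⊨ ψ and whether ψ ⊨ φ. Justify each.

Neither direction holds.

(⇒) This fails. Under r = T, s = F, u = F, the left side is true but the right side is false.

(⇐) This fails. Under r = T, s = T, u = F, the left side is false but the right side is true.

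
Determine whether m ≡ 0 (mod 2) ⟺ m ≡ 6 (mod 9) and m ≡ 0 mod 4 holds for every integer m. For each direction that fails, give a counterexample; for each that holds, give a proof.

Only the converse holds.

(→) This fails: m = 0 gives 0 ≡ 0 (mod 2) but 0 ≡ 0 (mod 9), so the conjunction on the right does not hold.

(←) Conversely, if m ≡ 6 (mod 9) and m ≡ 0 (mod 4), then by the Chinese remainder theorem m ≡ 24 (mod 36). Since 24 ≡ 0 (mod 2) and 2 ∣ 36, we get m ≡ 0 (mod 2).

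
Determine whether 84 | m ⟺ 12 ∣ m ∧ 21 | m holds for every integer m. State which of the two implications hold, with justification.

(→) If 84 ∣ m, write m = 84q. Since 84 = 7·12, m = 12·(7q), so 12 ∣ m; and since 84 = 4·21, m = 21·(4q), so 21 ∣ m.

(←) Suppose 12 ∣ m and 21 ∣ m. Any common multiple of 12 and 21 is a multiple of their lcm; here lcm(12, 21) = 12·21/gcd(12, 21) = 252/3 = 84, so 84 ∣ m.

The biconditional holds.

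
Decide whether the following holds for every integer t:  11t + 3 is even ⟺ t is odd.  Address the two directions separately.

(⇒) Suppose 11t + 3 is even. Since 11 is odd, 11t and t have the same parity, so 11t + 3 ≡ t + 3 (mod 2). As 3 is odd, 11t + 3 is even exactly when t is odd. Thus t is odd.

(⇐) Conversely, suppose t is odd; write t = 2j + 1. Then 11t + 3 = 11·(2j + 1) + 3 = 2·11j + 14, which is even.

The biconditional holds.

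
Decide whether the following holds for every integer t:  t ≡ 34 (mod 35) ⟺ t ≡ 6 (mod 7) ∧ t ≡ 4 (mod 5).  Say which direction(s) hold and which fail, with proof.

Both directions hold.

[⇒] Suppose t ≡ 34 (mod 35); write t = 35j + 34. Since 7 ∣ 35, reducing mod 7 gives t ≡ 34 ≡ 6 (mod 7); since 5 ∣ 35, reducing mod 5 gives t ≡ 34 ≡ 4 (mod 5).

[⇐] Conversely, if t ≡ 6 (mod 7) and t ≡ 4 (mod 5), then by the Chinese remainder theorem t ≡ 34 (mod 35). This is exactly t ≡ 34 (mod 35).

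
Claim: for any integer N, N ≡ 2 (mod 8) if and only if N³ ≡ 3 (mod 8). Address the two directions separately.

(⇒) This fails: take N = 2. Then 2 ≡ 2 (mod 8), but 2³ = 8 ≡ 0 (mod 8), not 3.

(⇐) This fails: take N = 3. Then 3³ = 27 ≡ 3 (mod 8), yet 3 ≡ 3 (mod 8), not 2.

Neither direction holds.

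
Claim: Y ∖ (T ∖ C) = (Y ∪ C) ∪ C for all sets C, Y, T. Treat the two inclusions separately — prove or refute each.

Only the forward inclusion holds.

Forward inclusion. Let x ∈ Y ∖ (T ∖ C). Then either x ∈ Y and x ∉ C, T; or x ∈ C ∩ Y and x ∉ T; or x ∈ C ∩ Y ∩ T. In each case x ∈ (Y ∪ C) ∪ C, so Y ∖ (T ∖ C) ⊆ (Y ∪ C) ∪ C.

Reverse inclusion. This inclusion fails. Take C = {1}, Y = ∅, T = ∅; then 1 ∈ (Y ∪ C) ∪ C but 1 ∉ Y ∖ (T ∖ C).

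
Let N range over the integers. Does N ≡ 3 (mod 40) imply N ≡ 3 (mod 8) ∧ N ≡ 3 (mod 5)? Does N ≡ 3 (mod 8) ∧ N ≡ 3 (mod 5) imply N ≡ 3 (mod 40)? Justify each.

(⇒) Suppose N ≡ 3 (mod 40); write N = 40j + 3. Since 8 ∣ 40, reducing mod 8 gives N ≡ 3 (mod 8); since 5 ∣ 40, reducing mod 5 gives N ≡ 3 (mod 5).

(⇐) Conversely, if N ≡ 3 (mod 8) and N ≡ 3 (mod 5), then by the Chinese remainder theorem N ≡ 3 (mod 40). This is exactly N ≡ 3 (mod 40).

Both implications hold.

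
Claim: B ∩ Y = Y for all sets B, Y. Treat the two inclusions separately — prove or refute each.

(⊆) holds; (⊇) fails.

Forward inclusion. Let x ∈ B ∩ Y. Then x ∈ B ∩ Y, from which x ∈ Y.

Reverse inclusion. This inclusion fails. Take B = ∅, Y = {1}; then 1 ∈ Y but 1 ∉ B ∩ Y.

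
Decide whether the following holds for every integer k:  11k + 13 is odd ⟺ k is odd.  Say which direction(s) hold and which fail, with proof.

Neither implication holds.

(→) This fails: k = 0 gives 11k + 13 = 13, which is odd, but 0 is even, not odd.

(←) This also fails: k = 7 is odd, but 11k + 13 = 90 is even, not odd.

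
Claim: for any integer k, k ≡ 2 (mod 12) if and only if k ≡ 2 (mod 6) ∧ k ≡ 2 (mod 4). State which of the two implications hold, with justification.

Forward direction. Suppose k ≡ 2 (mod 12); write k = 12j + 2. Since 6 ∣ 12, reducing mod 6 gives k ≡ 2 (mod 6); since 4 ∣ 12, reducing mod 4 gives k ≡ 2 (mod 4).

Converse. If k ≡ 2 (mod 6) and k ≡ 2 (mod 4), then by the Chinese remainder theorem k ≡ 2 (mod 12). This is exactly k ≡ 2 (mod 12).

Both directions hold; the statement is true.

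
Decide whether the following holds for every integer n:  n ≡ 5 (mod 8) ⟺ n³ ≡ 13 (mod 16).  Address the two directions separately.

The forward direction fails; the converse holds.

Converse. The residues r modulo 16 with r³ ≡ 13 (mod 16) are exactly {5}, and each is ≡ 5 (mod 8).

Forward direction. This fails: take n = 13. Then 13 ≡ 5 (mod 8), but 13³ = 2197 ≡ 5 (mod 16), not 13.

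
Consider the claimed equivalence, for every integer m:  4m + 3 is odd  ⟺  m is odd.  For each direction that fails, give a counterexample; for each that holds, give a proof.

(⇒) fails; (⇐) holds.

[⇒] This fails: take m = 0. Then 4m + 3 = 3, which is odd, yet m = 0 is even, not odd.

[⇐] Suppose m is odd. Since 4 is even, 4m is even for every m, so 4m + 3 has the same parity as 3, which is odd. Hence 4m + 3 is odd.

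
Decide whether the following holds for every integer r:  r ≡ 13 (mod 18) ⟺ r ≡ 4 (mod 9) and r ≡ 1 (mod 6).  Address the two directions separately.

Both directions hold; the statement is true.

(←) If r ≡ 4 (mod 9) and r ≡ 1 (mod 6), then by the Chinese remainder theorem r ≡ 13 (mod 18). This is exactly r ≡ 13 (mod 18).

(→) Suppose r ≡ 13 (mod 18); write r = 18j + 13. Since 9 ∣ 18, reducing mod 9 gives r ≡ 13 ≡ 4 (mod 9); since 6 ∣ 18, reducing mod 6 gives r ≡ 13 ≡ 1 (mod 6).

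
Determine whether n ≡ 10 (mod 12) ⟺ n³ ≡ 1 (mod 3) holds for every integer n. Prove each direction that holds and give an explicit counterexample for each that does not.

Only the forward implication holds.

Forward direction. Suppose n ≡ 10 (mod 12). Then n³ ≡ 10³ = 1000 (mod 12), and since 3 ∣ 12, also n³ ≡ 1 (mod 3).

Converse. This fails: take n = 1. Then 1³ = 1 ≡ 1 (mod 3), yet 1 ≡ 1 (mod 12), not 10.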